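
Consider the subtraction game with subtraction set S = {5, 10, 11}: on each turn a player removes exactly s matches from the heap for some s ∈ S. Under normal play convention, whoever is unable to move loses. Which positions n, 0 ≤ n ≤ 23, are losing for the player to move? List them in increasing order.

G(0) = 0
G(1) = mex{} = 0
G(2) = mex{} = 0
G(3) = mex{} = 0
G(4) = mex{} = 0
G(5) = mex{0} = 1
G(6) = mex{0} = 1
G(7) = mex{0} = 1
G(8) = mex{0} = 1
G(9) = mex{0} = 1
G(10) = mex{1,0} = 2
G(11) = mex{1,0,0} = 2
G(12) = mex{1,0,0} = 2
G(13) = mex{1,0,0} = 2
G(14) = mex{1,0,0} = 2
G(15) = mex{2,1,0} = 3
G(16) = mex{2,1,1} = 0
G(17) = mex{2,1,1} = 0
G(18) = mex{2,1,1} = 0
G(19) = mex{2,1,1} = 0
G(20) = mex{3,2,1} = 0
G(21) = mex{0,2,2} = 1
G(22) = mex{0,2,2} = 1
G(23) = mex{0,2,2} = 1
P-positions are exactly the n with G(n) = 0.

0, 1, 2, 3, 4, 16, 17, 18, 19, 20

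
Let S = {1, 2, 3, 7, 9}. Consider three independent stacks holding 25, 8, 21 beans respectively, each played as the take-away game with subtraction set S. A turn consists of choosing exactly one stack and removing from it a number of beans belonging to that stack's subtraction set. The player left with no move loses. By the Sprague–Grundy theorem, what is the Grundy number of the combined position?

All stacks use S = {1, 2, 3, 7, 9}:
G(0) = 0
G(1) = mex{0} = 1
G(2) = mex{1,0} = 2
G(3) = mex{2,1,0} = 3
G(4) = mex{3,2,1} = 0
G(5) = mex{0,3,2} = 1
G(6) = mex{1,0,3} = 2
G(7) = mex{2,1,0,0} = 3
G(8) = mex{3,2,1,1} = 0
G(9) = mex{0,3,2,2,0} = 1
G(10) = mex{1,0,3,3,1} = 2
G(11) = mex{2,1,0,0,2} = 3
G(12) = mex{3,2,1,1,3} = 0
G(13) = mex{0,3,2,2,0} = 1
G(14) = mex{1,0,3,3,1} = 2
G(15) = mex{2,1,0,0,2} = 3
G(16) = mex{3,2,1,1,3} = 0
G(17) = mex{0,3,2,2,0} = 1
G(18) = mex{1,0,3,3,1} = 2
G(19) = mex{2,1,0,0,2} = 3
G(20) = mex{3,2,1,1,3} = 0
G(21) = mex{0,3,2,2,0} = 1
G(22) = mex{1,0,3,3,1} = 2
G(23) = mex{2,1,0,0,2} = 3
G(24) = mex{3,2,1,1,3} = 0
G(25) = mex{0,3,2,2,0} = 1
Stack A: G(25) = 1.
Stack B: G(8) = 0.
Stack C: G(21) = 1.
Combined Grundy value = 1 ⊕ 0 ⊕ 1 = 0.

0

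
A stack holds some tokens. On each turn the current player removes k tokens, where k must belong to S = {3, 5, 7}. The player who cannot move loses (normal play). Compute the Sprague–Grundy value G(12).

0

n :  0  1  2  3  4  5  6  7  8  9 10 11 12
G :  0  0  0  1  1  1  2  2  2  3  0  0  0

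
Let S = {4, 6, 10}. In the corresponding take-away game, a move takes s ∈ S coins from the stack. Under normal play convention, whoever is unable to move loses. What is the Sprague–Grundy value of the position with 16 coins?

G(0) = 0
G(1) = mex{} = 0
G(2) = mex{} = 0
G(3) = mex{} = 0
G(4) = mex{0} = 1
G(5) = mex{0} = 1
G(6) = mex{0,0} = 1
G(7) = mex{0,0} = 1
G(8) = mex{1,0} = 2
G(9) = mex{1,0} = 2
G(10) = mex{1,1,0} = 2
G(11) = mex{1,1,0} = 2
G(12) = mex{2,1,0} = 3
G(13) = mex{2,1,0} = 3
G(14) = mex{2,2,1} = 0
G(15) = mex{2,2,1} = 0
G(16) = mex{3,2,1} = 0

0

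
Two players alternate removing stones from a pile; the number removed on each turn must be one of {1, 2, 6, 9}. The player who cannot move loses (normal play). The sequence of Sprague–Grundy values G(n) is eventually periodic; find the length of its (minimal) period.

G(0) = 0
G(1) = mex{0} = 1
G(2) = mex{1,0} = 2
G(3) = mex{2,1} = 0
G(4) = mex{0,2} = 1
G(5) = mex{1,0} = 2
G(6) = mex{2,1,0} = 3
G(7) = mex{3,2,1} = 0
G(8) = mex{0,3,2} = 1
G(9) = mex{1,0,0,0} = 2
G(10) = mex{2,1,1,1} = 0
G(11) = mex{0,2,2,2} = 1
G(12) = mex{1,0,3,0} = 2
G(13) = mex{2,1,0,1} = 3
G(14) = mex{3,2,1,2} = 0
G(15) = mex{0,3,2,3} = 1
G(16) = mex{1,0,0,0} = 2
G(17) = mex{2,1,1,1} = 0
G(n+7) = G(n) holds for n = 0,…,8 (a full window of length max(S) = 9), so the sequence is purely periodic with period 7.

7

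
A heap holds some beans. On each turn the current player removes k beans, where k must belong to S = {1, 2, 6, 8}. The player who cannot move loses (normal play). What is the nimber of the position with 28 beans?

G(0) = 0
G(1) = mex{0} = 1
G(2) = mex{1,0} = 2
G(3) = mex{2,1} = 0
G(4) = mex{0,2} = 1
G(5) = mex{1,0} = 2
G(6) = mex{2,1,0} = 3
G(7) = mex{3,2,1} = 0
G(8) = mex{0,3,2,0} = 1
G(9) = mex{1,0,0,1} = 2
G(10) = mex{2,1,1,2} = 0
G(11) = mex{0,2,2,0} = 1
G(12) = mex{1,0,3,1} = 2
G(13) = mex{2,1,0,2} = 3
G(14) = mex{3,2,1,3} = 0
G(15) = mex{0,3,2,0} = 1
G(16) = mex{1,0,0,1} = 2
G(17) = mex{2,1,1,2} = 0
G(18) = mex{0,2,2,0} = 1
G(19) = mex{1,0,3,1} = 2
G(20) = mex{2,1,0,2} = 3
G(21) = mex{3,2,1,3} = 0
G(22) = mex{0,3,2,0} = 1
G(23) = mex{1,0,0,1} = 2
G(24) = mex{2,1,1,2} = 0
G(25) = mex{0,2,2,0} = 1
G(26) = mex{1,0,3,1} = 2
G(27) = mex{2,1,0,2} = 3
G(28) = mex{3,2,1,3} = 0

0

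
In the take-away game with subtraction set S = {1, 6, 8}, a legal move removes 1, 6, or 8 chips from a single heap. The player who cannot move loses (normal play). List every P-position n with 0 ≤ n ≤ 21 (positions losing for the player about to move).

G(0) = 0
G(1) = mex{0} = 1
G(2) = mex{1} = 0
G(3) = mex{0} = 1
G(4) = mex{1} = 0
G(5) = mex{0} = 1
G(6) = mex{1,0} = 2
G(7) = mex{2,1} = 0
G(8) = mex{0,0,0} = 1
G(9) = mex{1,1,1} = 0
G(10) = mex{0,0,0} = 1
G(11) = mex{1,1,1} = 0
G(12) = mex{0,2,0} = 1
G(13) = mex{1,0,1} = 2
G(14) = mex{2,1,2} = 0
G(15) = mex{0,0,0} = 1
G(16) = mex{1,1,1} = 0
G(17) = mex{0,0,0} = 1
G(18) = mex{1,1,1} = 0
G(19) = mex{0,2,0} = 1
G(20) = mex{1,0,1} = 2
G(21) = mex{2,1,2} = 0
P-positions are exactly the n with G(n) = 0.

0, 2, 4, 7, 9, 11, 14, 16, 18, 21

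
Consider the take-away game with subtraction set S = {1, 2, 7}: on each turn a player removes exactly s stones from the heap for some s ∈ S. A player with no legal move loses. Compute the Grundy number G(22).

G(0) = 0
G(1) = mex{0} = 1
G(2) = mex{1,0} = 2
G(3) = mex{2,1} = 0
G(4) = mex{0,2} = 1
G(5) = mex{1,0} = 2
G(6) = mex{2,1} = 0
G(7) = mex{0,2,0} = 1
G(8) = mex{1,0,1} = 2
G(9) = mex{2,1,2} = 0
G(10) = mex{0,2,0} = 1
G(11) = mex{1,0,1} = 2
G(12) = mex{2,1,2} = 0
G(13) = mex{0,2,0} = 1
G(14) = mex{1,0,1} = 2
G(15) = mex{2,1,2} = 0
G(16) = mex{0,2,0} = 1
G(17) = mex{1,0,1} = 2
G(18) = mex{2,1,2} = 0
G(19) = mex{0,2,0} = 1
G(20) = mex{1,0,1} = 2
G(21) = mex{2,1,2} = 0
G(22) = mex{0,2,0} = 1

1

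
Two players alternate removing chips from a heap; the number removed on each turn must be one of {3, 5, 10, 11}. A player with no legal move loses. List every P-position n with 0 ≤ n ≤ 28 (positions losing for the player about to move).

0, 1, 2, 8, 9, 15, 16, 17, 23, 24

n :  0  1  2  3  4  5  6  7  8  9 10 11 12 13 14 15 16 17 18 19 20 21 22 23 24 25 26 27 28
G :  0  0  0  1  1  1  2  2  0  0  3  1  1  2  2  0  0  0  1  1  1  2  2  0  0  3  1  1  2
P-positions are exactly the n with G(n) = 0.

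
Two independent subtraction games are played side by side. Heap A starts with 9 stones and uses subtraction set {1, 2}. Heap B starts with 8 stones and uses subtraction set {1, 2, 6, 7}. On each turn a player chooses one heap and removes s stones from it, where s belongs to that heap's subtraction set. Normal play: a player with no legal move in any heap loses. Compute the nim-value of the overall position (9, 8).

0

Heap A, S = {1, 2}:
G(0) = 0
G(1) = mex{0} = 1
G(2) = mex{1,0} = 2
G(3) = mex{2,1} = 0
G(4) = mex{0,2} = 1
G(5) = mex{1,0} = 2
G(6) = mex{2,1} = 0
G(7) = mex{0,2} = 1
G(8) = mex{1,0} = 2
G(9) = mex{2,1} = 0
G_A(9) = 0.
Heap B, S = {1, 2, 6, 7}:
G(0) = 0
G(1) = mex{0} = 1
G(2) = mex{1,0} = 2
G(3) = mex{2,1} = 0
G(4) = mex{0,2} = 1
G(5) = mex{1,0} = 2
G(6) = mex{2,1,0} = 3
G(7) = mex{3,2,1,0} = 4
G(8) = mex{4,3,2,1} = 0
G_B(8) = 0.
Combined Grundy value = 0 ⊕ 0 = 0.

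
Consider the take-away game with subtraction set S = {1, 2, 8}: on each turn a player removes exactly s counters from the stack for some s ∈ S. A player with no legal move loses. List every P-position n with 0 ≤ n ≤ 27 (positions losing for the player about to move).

0, 3, 6, 9, 12, 15, 18, 21, 24, 27

G(0) = 0
G(1) = mex{0} = 1
G(2) = mex{1,0} = 2
G(3) = mex{2,1} = 0
G(4) = mex{0,2} = 1
G(5) = mex{1,0} = 2
G(6) = mex{2,1} = 0
G(7) = mex{0,2} = 1
G(8) = mex{1,0,0} = 2
G(9) = mex{2,1,1} = 0
G(10) = mex{0,2,2} = 1
G(11) = mex{1,0,0} = 2
G(12) = mex{2,1,1} = 0
G(13) = mex{0,2,2} = 1
G(14) = mex{1,0,0} = 2
G(15) = mex{2,1,1} = 0
G(16) = mex{0,2,2} = 1
G(17) = mex{1,0,0} = 2
G(18) = mex{2,1,1} = 0
G(19) = mex{0,2,2} = 1
G(20) = mex{1,0,0} = 2
G(21) = mex{2,1,1} = 0
G(22) = mex{0,2,2} = 1
G(23) = mex{1,0,0} = 2
G(24) = mex{2,1,1} = 0
G(25) = mex{0,2,2} = 1
G(26) = mex{1,0,0} = 2
G(27) = mex{2,1,1} = 0
P-positions are exactly the n with G(n) = 0.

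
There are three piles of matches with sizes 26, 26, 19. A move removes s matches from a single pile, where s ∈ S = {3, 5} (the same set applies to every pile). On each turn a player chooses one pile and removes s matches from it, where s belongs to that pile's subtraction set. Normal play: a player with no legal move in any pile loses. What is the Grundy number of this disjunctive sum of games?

All piles use S = {3, 5}:
G(0) = 0
G(1) = mex{} = 0
G(2) = mex{} = 0
G(3) = mex{0} = 1
G(4) = mex{0} = 1
G(5) = mex{0,0} = 1
G(6) = mex{1,0} = 2
G(7) = mex{1,0} = 2
G(8) = mex{1,1} = 0
G(9) = mex{2,1} = 0
G(10) = mex{2,1} = 0
G(11) = mex{0,2} = 1
G(12) = mex{0,2} = 1
G(13) = mex{0,0} = 1
G(14) = mex{1,0} = 2
G(15) = mex{1,0} = 2
G(16) = mex{1,1} = 0
G(17) = mex{2,1} = 0
G(18) = mex{2,1} = 0
G(19) = mex{0,2} = 1
G(20) = mex{0,2} = 1
G(21) = mex{0,0} = 1
G(22) = mex{1,0} = 2
G(23) = mex{1,0} = 2
G(24) = mex{1,1} = 0
G(25) = mex{2,1} = 0
G(26) = mex{2,1} = 0
Pile A: G(26) = 0.
Pile B: G(26) = 0.
Pile C: G(19) = 1.
Combined Grundy value = 0 ⊕ 0 ⊕ 1 = 1.

1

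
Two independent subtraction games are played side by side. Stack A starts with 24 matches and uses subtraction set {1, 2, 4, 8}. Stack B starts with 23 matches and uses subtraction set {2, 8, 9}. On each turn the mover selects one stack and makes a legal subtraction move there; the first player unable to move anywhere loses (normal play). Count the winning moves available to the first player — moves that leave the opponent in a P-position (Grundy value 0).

4

Stack A, S = {1, 2, 4, 8}:
G(0) = 0
G(1) = mex{0} = 1
G(2) = mex{1,0} = 2
G(3) = mex{2,1} = 0
G(4) = mex{0,2,0} = 1
G(5) = mex{1,0,1} = 2
G(6) = mex{2,1,2} = 0
G(7) = mex{0,2,0} = 1
G(8) = mex{1,0,1,0} = 2
G(9) = mex{2,1,2,1} = 0
G(10) = mex{0,2,0,2} = 1
G(11) = mex{1,0,1,0} = 2
G(12) = mex{2,1,2,1} = 0
G(13) = mex{0,2,0,2} = 1
G(14) = mex{1,0,1,0} = 2
G(15) = mex{2,1,2,1} = 0
G(16) = mex{0,2,0,2} = 1
G(17) = mex{1,0,1,0} = 2
G(18) = mex{2,1,2,1} = 0
G(19) = mex{0,2,0,2} = 1
G(20) = mex{1,0,1,0} = 2
G(21) = mex{2,1,2,1} = 0
G(22) = mex{0,2,0,2} = 1
G(23) = mex{1,0,1,0} = 2
G(24) = mex{2,1,2,1} = 0
G_A(24) = 0.
Stack B, S = {2, 8, 9}:
n :  0  1  2  3  4  5  6  7  8  9 10 11 12 13 14 15 16 17 18 19 20 21 22 23
G :  0  0  1  1  0  0  1  1  2  2  3  0  2  1  3  0  0  1  1  2  3  0  0  1
G_B(23) = 1.
Combined Grundy value = 0 ⊕ 1 = 1.
A winning move leaves total XOR = 0, i.e. changes one component's Grundy value g to g ⊕ X where X is the current total.
Stack A: need g' = 0⊕1 = 1. Options: 24−1→G=2, 24−2→G=1, 24−4→G=2, 24−8→G=1. Hits: 2.
Stack B: need g' = 1⊕1 = 0. Options: 23−2→G=0, 23−8→G=0, 23−9→G=3. Hits: 2.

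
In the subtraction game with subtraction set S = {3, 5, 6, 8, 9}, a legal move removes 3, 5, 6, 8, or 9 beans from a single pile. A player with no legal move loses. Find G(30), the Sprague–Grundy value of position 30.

G(0) = 0
G(1) = mex{} = 0
G(2) = mex{} = 0
G(3) = mex{0} = 1
G(4) = mex{0} = 1
G(5) = mex{0,0} = 1
G(6) = mex{1,0,0} = 2
G(7) = mex{1,0,0} = 2
G(8) = mex{1,1,0,0} = 2
G(9) = mex{2,1,1,0,0} = 3
G(10) = mex{2,1,1,0,0} = 3
G(11) = mex{2,2,1,1,0} = 3
G(12) = mex{3,2,2,1,1} = 0
G(13) = mex{3,2,2,1,1} = 0
G(14) = mex{3,3,2,2,1} = 0
G(15) = mex{0,3,3,2,2} = 1
G(16) = mex{0,3,3,2,2} = 1
G(17) = mex{0,0,3,3,2} = 1
G(18) = mex{1,0,0,3,3} = 2
G(19) = mex{1,0,0,3,3} = 2
G(20) = mex{1,1,0,0,3} = 2
G(21) = mex{2,1,1,0,0} = 3
G(22) = mex{2,1,1,0,0} = 3
G(23) = mex{2,2,1,1,0} = 3
G(24) = mex{3,2,2,1,1} = 0
G(25) = mex{3,2,2,1,1} = 0
G(26) = mex{3,3,2,2,1} = 0
G(27) = mex{0,3,3,2,2} = 1
G(28) = mex{0,3,3,2,2} = 1
G(29) = mex{0,0,3,3,2} = 1
G(30) = mex{1,0,0,3,3} = 2

2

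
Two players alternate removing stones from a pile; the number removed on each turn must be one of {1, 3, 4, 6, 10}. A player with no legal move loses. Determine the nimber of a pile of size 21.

0

G(0) = 0
G(1) = mex{0} = 1
G(2) = mex{1} = 0
G(3) = mex{0,0} = 1
G(4) = mex{1,1,0} = 2
G(5) = mex{2,0,1} = 3
G(6) = mex{3,1,0,0} = 2
G(7) = mex{2,2,1,1} = 0
G(8) = mex{0,3,2,0} = 1
G(9) = mex{1,2,3,1} = 0
G(10) = mex{0,0,2,2,0} = 1
G(11) = mex{1,1,0,3,1} = 2
G(12) = mex{2,0,1,2,0} = 3
G(13) = mex{3,1,0,0,1} = 2
G(14) = mex{2,2,1,1,2} = 0
G(15) = mex{0,3,2,0,3} = 1
G(16) = mex{1,2,3,1,2} = 0
G(17) = mex{0,0,2,2,0} = 1
G(18) = mex{1,1,0,3,1} = 2
G(19) = mex{2,0,1,2,0} = 3
G(20) = mex{3,1,0,0,1} = 2
G(21) = mex{2,2,1,1,2} = 0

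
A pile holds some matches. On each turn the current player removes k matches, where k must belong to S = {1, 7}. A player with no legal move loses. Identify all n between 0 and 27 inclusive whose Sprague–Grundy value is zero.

G(0) = 0
G(1) = mex{0} = 1
G(2) = mex{1} = 0
G(3) = mex{0} = 1
G(4) = mex{1} = 0
G(5) = mex{0} = 1
G(6) = mex{1} = 0
G(7) = mex{0,0} = 1
G(8) = mex{1,1} = 0
G(9) = mex{0,0} = 1
G(10) = mex{1,1} = 0
G(11) = mex{0,0} = 1
G(12) = mex{1,1} = 0
G(13) = mex{0,0} = 1
G(14) = mex{1,1} = 0
G(15) = mex{0,0} = 1
G(16) = mex{1,1} = 0
G(17) = mex{0,0} = 1
G(18) = mex{1,1} = 0
G(19) = mex{0,0} = 1
G(20) = mex{1,1} = 0
G(21) = mex{0,0} = 1
G(22) = mex{1,1} = 0
G(23) = mex{0,0} = 1
G(24) = mex{1,1} = 0
G(25) = mex{0,0} = 1
G(26) = mex{1,1} = 0
G(27) = mex{0,0} = 1
P-positions are exactly the n with G(n) = 0.

0, 2, 4, 6, 8, 10, 12, 14, 16, 18, 20, 22, 24, 26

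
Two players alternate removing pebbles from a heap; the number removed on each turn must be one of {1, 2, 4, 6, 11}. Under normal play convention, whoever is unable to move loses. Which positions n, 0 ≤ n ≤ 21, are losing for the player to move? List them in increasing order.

n :  0  1  2  3  4  5  6  7  8  9 10 11 12 13 14 15 16 17 18 19 20 21
G :  0  1  2  0  1  2  3  4  0  1  2  3  4  0  1  2  0  1  2  3  4  0
P-positions are exactly the n with G(n) = 0.

0, 3, 8, 13, 16, 21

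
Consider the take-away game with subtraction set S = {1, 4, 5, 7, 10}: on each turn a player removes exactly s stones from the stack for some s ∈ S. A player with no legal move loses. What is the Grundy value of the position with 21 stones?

1

G(0) = 0
G(1) = mex{0} = 1
G(2) = mex{1} = 0
G(3) = mex{0} = 1
G(4) = mex{1,0} = 2
G(5) = mex{2,1,0} = 3
G(6) = mex{3,0,1} = 2
G(7) = mex{2,1,0,0} = 3
G(8) = mex{3,2,1,1} = 0
G(9) = mex{0,3,2,0} = 1
G(10) = mex{1,2,3,1,0} = 4
G(11) = mex{4,3,2,2,1} = 0
G(12) = mex{0,0,3,3,0} = 1
G(13) = mex{1,1,0,2,1} = 3
G(14) = mex{3,4,1,3,2} = 0
G(15) = mex{0,0,4,0,3} = 1
G(16) = mex{1,1,0,1,2} = 3
G(17) = mex{3,3,1,4,3} = 0
G(18) = mex{0,0,3,0,0} = 1
G(19) = mex{1,1,0,1,1} = 2
G(20) = mex{2,3,1,3,4} = 0
G(21) = mex{0,0,3,0,0} = 1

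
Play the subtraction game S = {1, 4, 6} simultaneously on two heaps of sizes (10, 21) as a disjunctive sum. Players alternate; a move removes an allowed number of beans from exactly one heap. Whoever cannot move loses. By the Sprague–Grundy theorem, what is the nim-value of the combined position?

1

All heaps use S = {1, 4, 6}:
n :  0  1  2  3  4  5  6  7  8  9 10 11 12 13 14 15 16 17 18 19 20 21
G :  0  1  0  1  2  0  1  0  1  2  0  1  0  1  2  0  1  0  1  2  0  1
Heap A: G(10) = 0.
Heap B: G(21) = 1.
Combined Grundy value = 0 ⊕ 1 = 1.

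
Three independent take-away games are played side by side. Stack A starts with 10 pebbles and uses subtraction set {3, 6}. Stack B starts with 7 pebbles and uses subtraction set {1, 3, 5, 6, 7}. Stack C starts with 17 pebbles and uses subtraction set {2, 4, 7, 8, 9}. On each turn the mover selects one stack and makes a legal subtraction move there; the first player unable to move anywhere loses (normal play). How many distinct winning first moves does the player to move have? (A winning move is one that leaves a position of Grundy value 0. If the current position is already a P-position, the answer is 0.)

Stack A, S = {3, 6}:
G(0) = 0
G(1) = mex{} = 0
G(2) = mex{} = 0
G(3) = mex{0} = 1
G(4) = mex{0} = 1
G(5) = mex{0} = 1
G(6) = mex{1,0} = 2
G(7) = mex{1,0} = 2
G(8) = mex{1,0} = 2
G(9) = mex{2,1} = 0
G(10) = mex{2,1} = 0
G_A(10) = 0.
Stack B, S = {1, 3, 5, 6, 7}:
n : 0 1 2 3 4 5 6 7
G : 0 1 0 1 0 1 2 3
G_B(7) = 3.
Stack C, S = {2, 4, 7, 8, 9}:
n :  0  1  2  3  4  5  6  7  8  9 10 11 12 13 14 15 16 17
G :  0  0  1  1  2  2  0  3  1  4  2  0  0  1  1  2  2  0
G_C(17) = 0.
Combined Grundy value = 0 ⊕ 3 ⊕ 0 = 3.
A winning move leaves total XOR = 0, i.e. changes one component's Grundy value g to g ⊕ X where X is the current total.
Stack A: need g' = 0⊕3 = 3. Options: 10−3→G=2, 10−6→G=1. Hits: 0.
Stack B: need g' = 3⊕3 = 0. Options: 7−1→G=2, 7−3→G=0, 7−5→G=0, 7−6→G=1, 7−7→G=0. Hits: 3.
Stack C: need g' = 0⊕3 = 3. Options: 17−2→G=2, 17−4→G=1, 17−7→G=2, 17−8→G=4, 17−9→G=1. Hits: 0.

3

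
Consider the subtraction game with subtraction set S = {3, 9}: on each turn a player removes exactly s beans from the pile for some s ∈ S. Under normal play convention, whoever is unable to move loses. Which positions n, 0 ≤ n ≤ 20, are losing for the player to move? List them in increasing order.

0, 1, 2, 6, 7, 8, 12, 13, 14, 18, 19, 20

G(0) = 0
G(1) = mex{} = 0
G(2) = mex{} = 0
G(3) = mex{0} = 1
G(4) = mex{0} = 1
G(5) = mex{0} = 1
G(6) = mex{1} = 0
G(7) = mex{1} = 0
G(8) = mex{1} = 0
G(9) = mex{0,0} = 1
G(10) = mex{0,0} = 1
G(11) = mex{0,0} = 1
G(12) = mex{1,1} = 0
G(13) = mex{1,1} = 0
G(14) = mex{1,1} = 0
G(15) = mex{0,0} = 1
G(16) = mex{0,0} = 1
G(17) = mex{0,0} = 1
G(18) = mex{1,1} = 0
G(19) = mex{1,1} = 0
G(20) = mex{1,1} = 0
P-positions are exactly the n with G(n) = 0.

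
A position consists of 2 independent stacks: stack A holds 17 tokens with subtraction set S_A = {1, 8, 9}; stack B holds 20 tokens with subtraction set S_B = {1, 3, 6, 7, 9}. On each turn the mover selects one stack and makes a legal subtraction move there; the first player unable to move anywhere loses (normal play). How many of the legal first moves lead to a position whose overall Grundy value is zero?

Stack A, S = {1, 8, 9}:
n :  0  1  2  3  4  5  6  7  8  9 10 11 12 13 14 15 16 17
G :  0  1  0  1  0  1  0  1  2  3  2  3  2  3  2  3  0  1
G_A(17) = 1.
Stack B, S = {1, 3, 6, 7, 9}:
G(0) = 0
G(1) = mex{0} = 1
G(2) = mex{1} = 0
G(3) = mex{0,0} = 1
G(4) = mex{1,1} = 0
G(5) = mex{0,0} = 1
G(6) = mex{1,1,0} = 2
G(7) = mex{2,0,1,0} = 3
G(8) = mex{3,1,0,1} = 2
G(9) = mex{2,2,1,0,0} = 3
G(10) = mex{3,3,0,1,1} = 2
G(11) = mex{2,2,1,0,0} = 3
G(12) = mex{3,3,2,1,1} = 0
G(13) = mex{0,2,3,2,0} = 1
G(14) = mex{1,3,2,3,1} = 0
G(15) = mex{0,0,3,2,2} = 1
G(16) = mex{1,1,2,3,3} = 0
G(17) = mex{0,0,3,2,2} = 1
G(18) = mex{1,1,0,3,3} = 2
G(19) = mex{2,0,1,0,2} = 3
G(20) = mex{3,1,0,1,3} = 2
G_B(20) = 2.
Combined Grundy value = 1 ⊕ 2 = 3.
A winning move leaves total XOR = 0, i.e. changes one component's Grundy value g to g ⊕ X where X is the current total.
Stack A: need g' = 1⊕3 = 2. Options: 17−1→G=0, 17−8→G=3, 17−9→G=2. Hits: 1.
Stack B: need g' = 2⊕3 = 1. Options: 20−1→G=3, 20−3→G=1, 20−6→G=0, 20−7→G=1, 20−9→G=3. Hits: 2.

3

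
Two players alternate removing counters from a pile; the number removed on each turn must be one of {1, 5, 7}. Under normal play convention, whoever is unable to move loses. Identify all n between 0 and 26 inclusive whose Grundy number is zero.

0, 2, 4, 6, 8, 10, 12, 14, 16, 18, 20, 22, 24, 26

n :  0  1  2  3  4  5  6  7  8  9 10 11 12 13 14 15 16 17 18 19 20 21 22 23 24 25 26
G :  0  1  0  1  0  1  0  1  0  1  0  1  0  1  0  1  0  1  0  1  0  1  0  1  0  1  0
P-positions are exactly the n with G(n) = 0.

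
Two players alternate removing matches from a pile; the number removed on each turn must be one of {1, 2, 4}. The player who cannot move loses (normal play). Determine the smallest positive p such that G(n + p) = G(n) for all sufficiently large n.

3

G(0) = 0
G(1) = mex{0} = 1
G(2) = mex{1,0} = 2
G(3) = mex{2,1} = 0
G(4) = mex{0,2,0} = 1
G(5) = mex{1,0,1} = 2
G(6) = mex{2,1,2} = 0
G(7) = mex{0,2,0} = 1
G(8) = mex{1,0,1} = 2
G(9) = mex{2,1,2} = 0
G(10) = mex{0,2,0} = 1
G(11) = mex{1,0,1} = 2
G(12) = mex{2,1,2} = 0
G(13) = mex{0,2,0} = 1
G(14) = mex{1,0,1} = 2
G(n+3) = G(n) holds for n = 0,…,3 (a full window of length max(S) = 4), so the sequence is purely periodic with period 3.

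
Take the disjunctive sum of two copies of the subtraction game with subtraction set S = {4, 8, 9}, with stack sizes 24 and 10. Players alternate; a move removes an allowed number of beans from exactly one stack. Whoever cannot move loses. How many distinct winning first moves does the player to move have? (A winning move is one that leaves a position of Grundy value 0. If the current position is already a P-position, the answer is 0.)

All stacks use S = {4, 8, 9}:
n :  0  1  2  3  4  5  6  7  8  9 10 11 12 13 14 15 16 17 18 19 20 21 22 23 24
G :  0  0  0  0  1  1  1  1  2  2  2  2  3  0  0  0  0  1  1  1  1  2  2  2  2
Stack A: G(24) = 2.
Stack B: G(10) = 2.
Combined Grundy value = 2 ⊕ 2 = 0.
A winning move leaves total XOR = 0, i.e. changes one component's Grundy value g to g ⊕ X where X is the current total.
Stack A: target g' = 2⊕0 = 2, but every legal move changes the Grundy value (mex property), so 0 moves.
Stack B: target g' = 2⊕0 = 2, but every legal move changes the Grundy value (mex property), so 0 moves.

0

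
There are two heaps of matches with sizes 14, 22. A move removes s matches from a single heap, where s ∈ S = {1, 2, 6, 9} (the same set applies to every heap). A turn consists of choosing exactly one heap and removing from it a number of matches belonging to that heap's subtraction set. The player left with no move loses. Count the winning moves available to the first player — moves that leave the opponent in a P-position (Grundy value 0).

2

All heaps use S = {1, 2, 6, 9}:
n :  0  1  2  3  4  5  6  7  8  9 10 11 12 13 14 15 16 17 18 19 20 21 22
G :  0  1  2  0  1  2  3  0  1  2  0  1  2  3  0  1  2  0  1  2  3  0  1
Heap A: G(14) = 0.
Heap B: G(22) = 1.
Combined Grundy value = 0 ⊕ 1 = 1.
A winning move leaves total XOR = 0, i.e. changes one component's Grundy value g to g ⊕ X where X is the current total.
Heap A: need g' = 0⊕1 = 1. Options: 14−1→G=3, 14−2→G=2, 14−6→G=1, 14−9→G=2. Hits: 1.
Heap B: need g' = 1⊕1 = 0. Options: 22−1→G=0, 22−2→G=3, 22−6→G=2, 22−9→G=3. Hits: 1.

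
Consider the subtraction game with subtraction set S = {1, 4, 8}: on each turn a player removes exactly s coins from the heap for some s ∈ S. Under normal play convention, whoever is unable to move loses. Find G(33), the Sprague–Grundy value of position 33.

2

n :  0  1  2  3  4  5  6  7  8  9 10 11 12 13 14 15 16 17 18 19 20 21 22 23 24 25 26 27 28 29 30 31 32 33
G :  0  1  0  1  2  0  1  0  1  2  3  2  0  1  0  1  2  0  1  0  1  2  3  2  0  1  0  1  2  0  1  0  1  2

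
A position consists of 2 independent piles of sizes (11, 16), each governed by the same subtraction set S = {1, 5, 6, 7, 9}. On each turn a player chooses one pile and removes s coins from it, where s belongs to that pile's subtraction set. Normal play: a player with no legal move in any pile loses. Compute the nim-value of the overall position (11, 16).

All piles use S = {1, 5, 6, 7, 9}:
n :  0  1  2  3  4  5  6  7  8  9 10 11 12 13 14 15 16
G :  0  1  0  1  0  1  2  3  2  3  2  3  0  1  0  1  0
Pile A: G(11) = 3.
Pile B: G(16) = 0.
Combined Grundy value = 3 ⊕ 0 = 3.

3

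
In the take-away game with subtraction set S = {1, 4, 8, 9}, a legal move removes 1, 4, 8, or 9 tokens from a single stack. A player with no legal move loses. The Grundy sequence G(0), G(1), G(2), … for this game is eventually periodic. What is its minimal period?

G(0) = 0
G(1) = mex{0} = 1
G(2) = mex{1} = 0
G(3) = mex{0} = 1
G(4) = mex{1,0} = 2
G(5) = mex{2,1} = 0
G(6) = mex{0,0} = 1
G(7) = mex{1,1} = 0
G(8) = mex{0,2,0} = 1
G(9) = mex{1,0,1,0} = 2
G(10) = mex{2,1,0,1} = 3
G(11) = mex{3,0,1,0} = 2
G(12) = mex{2,1,2,1} = 0
G(13) = mex{0,2,0,2} = 1
G(14) = mex{1,3,1,0} = 2
G(15) = mex{2,2,0,1} = 3
G(16) = mex{3,0,1,0} = 2
G(17) = mex{2,1,2,1} = 0
G(18) = mex{0,2,3,2} = 1
G(19) = mex{1,3,2,3} = 0
G(20) = mex{0,2,0,2} = 1
G(21) = mex{1,0,1,0} = 2
G(22) = mex{2,1,2,1} = 0
G(23) = mex{0,0,3,2} = 1
G(24) = mex{1,1,2,3} = 0
G(25) = mex{0,2,0,2} = 1
G(26) = mex{1,0,1,0} = 2
G(27) = mex{2,1,0,1} = 3
G(28) = mex{3,0,1,0} = 2
G(29) = mex{2,1,2,1} = 0
G(30) = mex{0,2,0,2} = 1
G(31) = mex{1,3,1,0} = 2
G(32) = mex{2,2,0,1} = 3
G(33) = mex{3,0,1,0} = 2
G(34) = mex{2,1,2,1} = 0
G(35) = mex{0,2,3,2} = 1
G(n+17) = G(n) holds for n = 0,…,8 (a full window of length max(S) = 9), so the sequence is purely periodic with period 17.

17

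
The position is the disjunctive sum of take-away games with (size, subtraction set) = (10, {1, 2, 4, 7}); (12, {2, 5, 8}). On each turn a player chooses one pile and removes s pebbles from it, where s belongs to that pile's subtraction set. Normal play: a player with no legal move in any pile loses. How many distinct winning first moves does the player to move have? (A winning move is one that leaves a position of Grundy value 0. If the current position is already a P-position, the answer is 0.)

Pile A, S = {1, 2, 4, 7}:
n :  0  1  2  3  4  5  6  7  8  9 10
G :  0  1  2  0  1  2  0  1  2  0  1
G_A(10) = 1.
Pile B, S = {2, 5, 8}:
n :  0  1  2  3  4  5  6  7  8  9 10 11 12
G :  0  0  1  1  0  2  1  0  2  1  0  0  1
G_B(12) = 1.
Combined Grundy value = 1 ⊕ 1 = 0.
A winning move leaves total XOR = 0, i.e. changes one component's Grundy value g to g ⊕ X where X is the current total.
Pile A: target g' = 1⊕0 = 1, but every legal move changes the Grundy value (mex property), so 0 moves.
Pile B: target g' = 1⊕0 = 1, but every legal move changes the Grundy value (mex property), so 0 moves.

0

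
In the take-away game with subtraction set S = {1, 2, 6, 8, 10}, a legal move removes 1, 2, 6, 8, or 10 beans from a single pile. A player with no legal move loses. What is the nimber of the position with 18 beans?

2

n :  0  1  2  3  4  5  6  7  8  9 10 11 12 13 14 15 16 17 18
G :  0  1  2  0  1  2  3  0  1  2  3  4  0  1  2  3  0  1  2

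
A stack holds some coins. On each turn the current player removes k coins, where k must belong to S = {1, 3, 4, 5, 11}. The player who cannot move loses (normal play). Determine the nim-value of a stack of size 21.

3

G(0) = 0
G(1) = mex{0} = 1
G(2) = mex{1} = 0
G(3) = mex{0,0} = 1
G(4) = mex{1,1,0} = 2
G(5) = mex{2,0,1,0} = 3
G(6) = mex{3,1,0,1} = 2
G(7) = mex{2,2,1,0} = 3
G(8) = mex{3,3,2,1} = 0
G(9) = mex{0,2,3,2} = 1
G(10) = mex{1,3,2,3} = 0
G(11) = mex{0,0,3,2,0} = 1
G(12) = mex{1,1,0,3,1} = 2
G(13) = mex{2,0,1,0,0} = 3
G(14) = mex{3,1,0,1,1} = 2
G(15) = mex{2,2,1,0,2} = 3
G(16) = mex{3,3,2,1,3} = 0
G(17) = mex{0,2,3,2,2} = 1
G(18) = mex{1,3,2,3,3} = 0
G(19) = mex{0,0,3,2,0} = 1
G(20) = mex{1,1,0,3,1} = 2
G(21) = mex{2,0,1,0,0} = 3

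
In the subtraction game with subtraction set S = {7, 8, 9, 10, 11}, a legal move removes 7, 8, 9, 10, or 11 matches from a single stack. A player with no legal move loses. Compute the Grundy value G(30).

1

n :  0  1  2  3  4  5  6  7  8  9 10 11 12 13 14 15 16 17 18 19 20 21 22 23 24 25 26 27 28 29 30
G :  0  0  0  0  0  0  0  1  1  1  1  1  1  1  2  2  2  2  0  0  0  0  0  0  0  1  1  1  1  1  1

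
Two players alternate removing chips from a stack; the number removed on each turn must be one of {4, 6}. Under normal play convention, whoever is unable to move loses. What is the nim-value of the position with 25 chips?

1

G(0) = 0
G(1) = mex{} = 0
G(2) = mex{} = 0
G(3) = mex{} = 0
G(4) = mex{0} = 1
G(5) = mex{0} = 1
G(6) = mex{0,0} = 1
G(7) = mex{0,0} = 1
G(8) = mex{1,0} = 2
G(9) = mex{1,0} = 2
G(10) = mex{1,1} = 0
G(11) = mex{1,1} = 0
G(12) = mex{2,1} = 0
G(13) = mex{2,1} = 0
G(14) = mex{0,2} = 1
G(15) = mex{0,2} = 1
G(16) = mex{0,0} = 1
G(17) = mex{0,0} = 1
G(18) = mex{1,0} = 2
G(19) = mex{1,0} = 2
G(20) = mex{1,1} = 0
G(21) = mex{1,1} = 0
G(22) = mex{2,1} = 0
G(23) = mex{2,1} = 0
G(24) = mex{0,2} = 1
G(25) = mex{0,2} = 1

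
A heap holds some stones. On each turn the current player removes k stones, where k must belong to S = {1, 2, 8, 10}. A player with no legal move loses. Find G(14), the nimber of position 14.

n :  0  1  2  3  4  5  6  7  8  9 10 11 12 13 14
G :  0  1  2  0  1  2  0  1  2  0  1  2  0  1  2

2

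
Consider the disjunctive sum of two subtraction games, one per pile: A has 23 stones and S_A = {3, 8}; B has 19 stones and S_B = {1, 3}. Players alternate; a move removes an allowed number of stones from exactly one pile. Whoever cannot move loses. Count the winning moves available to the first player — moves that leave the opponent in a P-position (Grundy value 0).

4

Pile A, S = {3, 8}:
n :  0  1  2  3  4  5  6  7  8  9 10 11 12 13 14 15 16 17 18 19 20 21 22 23
G :  0  0  0  1  1  1  0  0  2  1  1  0  0  0  1  1  1  0  0  2  1  1  0  0
G_A(23) = 0.
Pile B, S = {1, 3}:
n :  0  1  2  3  4  5  6  7  8  9 10 11 12 13 14 15 16 17 18 19
G :  0  1  0  1  0  1  0  1  0  1  0  1  0  1  0  1  0  1  0  1
G_B(19) = 1.
Combined Grundy value = 0 ⊕ 1 = 1.
A winning move leaves total XOR = 0, i.e. changes one component's Grundy value g to g ⊕ X where X is the current total.
Pile A: need g' = 0⊕1 = 1. Options: 23−3→G=1, 23−8→G=1. Hits: 2.
Pile B: need g' = 1⊕1 = 0. Options: 19−1→G=0, 19−3→G=0. Hits: 2.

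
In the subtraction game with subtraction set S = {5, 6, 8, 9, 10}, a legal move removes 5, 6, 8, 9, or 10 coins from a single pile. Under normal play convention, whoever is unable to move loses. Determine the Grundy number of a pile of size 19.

0

n :  0  1  2  3  4  5  6  7  8  9 10 11 12 13 14 15 16 17 18 19
G :  0  0  0  0  0  1  1  1  1  1  2  2  2  2  2  0  0  0  0  0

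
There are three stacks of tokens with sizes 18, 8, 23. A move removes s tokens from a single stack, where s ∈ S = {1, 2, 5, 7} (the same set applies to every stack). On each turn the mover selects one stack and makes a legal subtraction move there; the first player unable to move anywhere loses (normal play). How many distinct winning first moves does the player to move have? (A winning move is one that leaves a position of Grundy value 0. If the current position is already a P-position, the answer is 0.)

0

All stacks use S = {1, 2, 5, 7}:
G(0) = 0
G(1) = mex{0} = 1
G(2) = mex{1,0} = 2
G(3) = mex{2,1} = 0
G(4) = mex{0,2} = 1
G(5) = mex{1,0,0} = 2
G(6) = mex{2,1,1} = 0
G(7) = mex{0,2,2,0} = 1
G(8) = mex{1,0,0,1} = 2
G(9) = mex{2,1,1,2} = 0
G(10) = mex{0,2,2,0} = 1
G(11) = mex{1,0,0,1} = 2
G(12) = mex{2,1,1,2} = 0
G(13) = mex{0,2,2,0} = 1
G(14) = mex{1,0,0,1} = 2
G(15) = mex{2,1,1,2} = 0
G(16) = mex{0,2,2,0} = 1
G(17) = mex{1,0,0,1} = 2
G(18) = mex{2,1,1,2} = 0
G(19) = mex{0,2,2,0} = 1
G(20) = mex{1,0,0,1} = 2
G(21) = mex{2,1,1,2} = 0
G(22) = mex{0,2,2,0} = 1
G(23) = mex{1,0,0,1} = 2
Stack A: G(18) = 0.
Stack B: G(8) = 2.
Stack C: G(23) = 2.
Combined Grundy value = 0 ⊕ 2 ⊕ 2 = 0.
A winning move leaves total XOR = 0, i.e. changes one component's Grundy value g to g ⊕ X where X is the current total.
Stack A: target g' = 0⊕0 = 0, but every legal move changes the Grundy value (mex property), so 0 moves.
Stack B: target g' = 2⊕0 = 2, but every legal move changes the Grundy value (mex property), so 0 moves.
Stack C: target g' = 2⊕0 = 2, but every legal move changes the Grundy value (mex property), so 0 moves.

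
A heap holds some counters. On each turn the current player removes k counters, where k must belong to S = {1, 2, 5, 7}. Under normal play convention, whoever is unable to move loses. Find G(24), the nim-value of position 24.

G(0) = 0
G(1) = mex{0} = 1
G(2) = mex{1,0} = 2
G(3) = mex{2,1} = 0
G(4) = mex{0,2} = 1
G(5) = mex{1,0,0} = 2
G(6) = mex{2,1,1} = 0
G(7) = mex{0,2,2,0} = 1
G(8) = mex{1,0,0,1} = 2
G(9) = mex{2,1,1,2} = 0
G(10) = mex{0,2,2,0} = 1
G(11) = mex{1,0,0,1} = 2
G(12) = mex{2,1,1,2} = 0
G(13) = mex{0,2,2,0} = 1
G(14) = mex{1,0,0,1} = 2
G(15) = mex{2,1,1,2} = 0
G(16) = mex{0,2,2,0} = 1
G(17) = mex{1,0,0,1} = 2
G(18) = mex{2,1,1,2} = 0
G(19) = mex{0,2,2,0} = 1
G(20) = mex{1,0,0,1} = 2
G(21) = mex{2,1,1,2} = 0
G(22) = mex{0,2,2,0} = 1
G(23) = mex{1,0,0,1} = 2
G(24) = mex{2,1,1,2} = 0

0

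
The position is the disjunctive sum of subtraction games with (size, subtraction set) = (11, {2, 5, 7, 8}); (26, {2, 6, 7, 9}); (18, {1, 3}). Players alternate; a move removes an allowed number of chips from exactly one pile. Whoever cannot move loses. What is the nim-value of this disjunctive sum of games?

Pile A, S = {2, 5, 7, 8}:
G(0) = 0
G(1) = mex{} = 0
G(2) = mex{0} = 1
G(3) = mex{0} = 1
G(4) = mex{1} = 0
G(5) = mex{1,0} = 2
G(6) = mex{0,0} = 1
G(7) = mex{2,1,0} = 3
G(8) = mex{1,1,0,0} = 2
G(9) = mex{3,0,1,0} = 2
G(10) = mex{2,2,1,1} = 0
G(11) = mex{2,1,0,1} = 3
G_A(11) = 3.
Pile B, S = {2, 6, 7, 9}:
G(0) = 0
G(1) = mex{} = 0
G(2) = mex{0} = 1
G(3) = mex{0} = 1
G(4) = mex{1} = 0
G(5) = mex{1} = 0
G(6) = mex{0,0} = 1
G(7) = mex{0,0,0} = 1
G(8) = mex{1,1,0} = 2
G(9) = mex{1,1,1,0} = 2
G(10) = mex{2,0,1,0} = 3
G(11) = mex{2,0,0,1} = 3
G(12) = mex{3,1,0,1} = 2
G(13) = mex{3,1,1,0} = 2
G(14) = mex{2,2,1,0} = 3
G(15) = mex{2,2,2,1} = 0
G(16) = mex{3,3,2,1} = 0
G(17) = mex{0,3,3,2} = 1
G(18) = mex{0,2,3,2} = 1
G(19) = mex{1,2,2,3} = 0
G(20) = mex{1,3,2,3} = 0
G(21) = mex{0,0,3,2} = 1
G(22) = mex{0,0,0,2} = 1
G(23) = mex{1,1,0,3} = 2
G(24) = mex{1,1,1,0} = 2
G(25) = mex{2,0,1,0} = 3
G(26) = mex{2,0,0,1} = 3
G_B(26) = 3.
Pile C, S = {1, 3}:
G(0) = 0
G(1) = mex{0} = 1
G(2) = mex{1} = 0
G(3) = mex{0,0} = 1
G(4) = mex{1,1} = 0
G(5) = mex{0,0} = 1
G(6) = mex{1,1} = 0
G(7) = mex{0,0} = 1
G(8) = mex{1,1} = 0
G(9) = mex{0,0} = 1
G(10) = mex{1,1} = 0
G(11) = mex{0,0} = 1
G(12) = mex{1,1} = 0
G(13) = mex{0,0} = 1
G(14) = mex{1,1} = 0
G(15) = mex{0,0} = 1
G(16) = mex{1,1} = 0
G(17) = mex{0,0} = 1
G(18) = mex{1,1} = 0
G_C(18) = 0.
Combined Grundy value = 3 ⊕ 3 ⊕ 0 = 0.

0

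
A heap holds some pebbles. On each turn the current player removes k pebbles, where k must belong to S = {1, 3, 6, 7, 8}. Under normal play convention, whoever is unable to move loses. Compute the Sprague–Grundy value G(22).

3

n :  0  1  2  3  4  5  6  7  8  9 10 11 12 13 14 15 16 17 18 19 20 21 22
G :  0  1  0  1  0  1  2  3  2  3  2  3  4  0  1  0  1  0  1  2  3  2  3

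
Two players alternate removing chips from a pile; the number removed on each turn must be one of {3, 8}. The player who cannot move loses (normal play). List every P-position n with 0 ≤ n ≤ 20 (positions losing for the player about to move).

G(0) = 0
G(1) = mex{} = 0
G(2) = mex{} = 0
G(3) = mex{0} = 1
G(4) = mex{0} = 1
G(5) = mex{0} = 1
G(6) = mex{1} = 0
G(7) = mex{1} = 0
G(8) = mex{1,0} = 2
G(9) = mex{0,0} = 1
G(10) = mex{0,0} = 1
G(11) = mex{2,1} = 0
G(12) = mex{1,1} = 0
G(13) = mex{1,1} = 0
G(14) = mex{0,0} = 1
G(15) = mex{0,0} = 1
G(16) = mex{0,2} = 1
G(17) = mex{1,1} = 0
G(18) = mex{1,1} = 0
G(19) = mex{1,0} = 2
G(20) = mex{0,0} = 1
P-positions are exactly the n with G(n) = 0.

0, 1, 2, 6, 7, 11, 12, 13, 17, 18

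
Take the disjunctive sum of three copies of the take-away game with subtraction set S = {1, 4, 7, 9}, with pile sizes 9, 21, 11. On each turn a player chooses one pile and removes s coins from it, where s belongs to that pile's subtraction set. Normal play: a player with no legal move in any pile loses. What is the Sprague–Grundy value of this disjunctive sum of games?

All piles use S = {1, 4, 7, 9}:
G(0) = 0
G(1) = mex{0} = 1
G(2) = mex{1} = 0
G(3) = mex{0} = 1
G(4) = mex{1,0} = 2
G(5) = mex{2,1} = 0
G(6) = mex{0,0} = 1
G(7) = mex{1,1,0} = 2
G(8) = mex{2,2,1} = 0
G(9) = mex{0,0,0,0} = 1
G(10) = mex{1,1,1,1} = 0
G(11) = mex{0,2,2,0} = 1
G(12) = mex{1,0,0,1} = 2
G(13) = mex{2,1,1,2} = 0
G(14) = mex{0,0,2,0} = 1
G(15) = mex{1,1,0,1} = 2
G(16) = mex{2,2,1,2} = 0
G(17) = mex{0,0,0,0} = 1
G(18) = mex{1,1,1,1} = 0
G(19) = mex{0,2,2,0} = 1
G(20) = mex{1,0,0,1} = 2
G(21) = mex{2,1,1,2} = 0
Pile A: G(9) = 1.
Pile B: G(21) = 0.
Pile C: G(11) = 1.
Combined Grundy value = 1 ⊕ 0 ⊕ 1 = 0.

0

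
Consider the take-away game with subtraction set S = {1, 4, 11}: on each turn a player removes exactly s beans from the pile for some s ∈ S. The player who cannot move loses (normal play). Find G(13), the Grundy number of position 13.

n :  0  1  2  3  4  5  6  7  8  9 10 11 12 13
G :  0  1  0  1  2  0  1  0  1  2  0  1  0  1

1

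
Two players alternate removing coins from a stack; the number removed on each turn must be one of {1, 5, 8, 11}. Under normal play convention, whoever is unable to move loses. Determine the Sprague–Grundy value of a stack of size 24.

2

n :  0  1  2  3  4  5  6  7  8  9 10 11 12 13 14 15 16 17 18 19 20 21 22 23 24
G :  0  1  0  1  0  1  0  1  2  3  2  3  2  3  2  3  0  1  0  1  0  1  0  1  2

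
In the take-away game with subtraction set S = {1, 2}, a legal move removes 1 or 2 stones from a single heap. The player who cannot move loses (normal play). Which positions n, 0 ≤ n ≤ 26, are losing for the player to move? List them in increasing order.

G(0) = 0
G(1) = mex{0} = 1
G(2) = mex{1,0} = 2
G(3) = mex{2,1} = 0
G(4) = mex{0,2} = 1
G(5) = mex{1,0} = 2
G(6) = mex{2,1} = 0
G(7) = mex{0,2} = 1
G(8) = mex{1,0} = 2
G(9) = mex{2,1} = 0
G(10) = mex{0,2} = 1
G(11) = mex{1,0} = 2
G(12) = mex{2,1} = 0
G(13) = mex{0,2} = 1
G(14) = mex{1,0} = 2
G(15) = mex{2,1} = 0
G(16) = mex{0,2} = 1
G(17) = mex{1,0} = 2
G(18) = mex{2,1} = 0
G(19) = mex{0,2} = 1
G(20) = mex{1,0} = 2
G(21) = mex{2,1} = 0
G(22) = mex{0,2} = 1
G(23) = mex{1,0} = 2
G(24) = mex{2,1} = 0
G(25) = mex{0,2} = 1
G(26) = mex{1,0} = 2
P-positions are exactly the n with G(n) = 0.

0, 3, 6, 9, 12, 15, 18, 21, 24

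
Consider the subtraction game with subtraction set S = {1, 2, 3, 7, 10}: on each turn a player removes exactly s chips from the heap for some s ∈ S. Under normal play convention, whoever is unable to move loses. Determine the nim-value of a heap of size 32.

G(0) = 0
G(1) = mex{0} = 1
G(2) = mex{1,0} = 2
G(3) = mex{2,1,0} = 3
G(4) = mex{3,2,1} = 0
G(5) = mex{0,3,2} = 1
G(6) = mex{1,0,3} = 2
G(7) = mex{2,1,0,0} = 3
G(8) = mex{3,2,1,1} = 0
G(9) = mex{0,3,2,2} = 1
G(10) = mex{1,0,3,3,0} = 2
G(11) = mex{2,1,0,0,1} = 3
G(12) = mex{3,2,1,1,2} = 0
G(13) = mex{0,3,2,2,3} = 1
G(14) = mex{1,0,3,3,0} = 2
G(15) = mex{2,1,0,0,1} = 3
G(16) = mex{3,2,1,1,2} = 0
G(17) = mex{0,3,2,2,3} = 1
G(18) = mex{1,0,3,3,0} = 2
G(19) = mex{2,1,0,0,1} = 3
G(20) = mex{3,2,1,1,2} = 0
G(21) = mex{0,3,2,2,3} = 1
G(22) = mex{1,0,3,3,0} = 2
G(23) = mex{2,1,0,0,1} = 3
G(24) = mex{3,2,1,1,2} = 0
G(25) = mex{0,3,2,2,3} = 1
G(26) = mex{1,0,3,3,0} = 2
G(27) = mex{2,1,0,0,1} = 3
G(28) = mex{3,2,1,1,2} = 0
G(29) = mex{0,3,2,2,3} = 1
G(30) = mex{1,0,3,3,0} = 2
G(31) = mex{2,1,0,0,1} = 3
G(32) = mex{3,2,1,1,2} = 0

0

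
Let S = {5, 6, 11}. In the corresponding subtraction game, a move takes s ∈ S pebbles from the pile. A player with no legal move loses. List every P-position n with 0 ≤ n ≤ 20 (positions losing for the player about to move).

n :  0  1  2  3  4  5  6  7  8  9 10 11 12 13 14 15 16 17 18 19 20
G :  0  0  0  0  0  1  1  1  1  1  2  2  2  2  2  3  0  0  0  0  0
P-positions are exactly the n with G(n) = 0.

0, 1, 2, 3, 4, 16, 17, 18, 19, 20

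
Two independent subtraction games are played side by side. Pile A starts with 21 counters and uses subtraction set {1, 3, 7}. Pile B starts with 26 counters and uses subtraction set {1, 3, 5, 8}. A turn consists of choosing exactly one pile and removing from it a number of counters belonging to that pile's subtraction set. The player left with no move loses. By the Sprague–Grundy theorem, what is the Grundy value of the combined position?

Pile A, S = {1, 3, 7}:
n :  0  1  2  3  4  5  6  7  8  9 10 11 12 13 14 15 16 17 18 19 20 21
G :  0  1  0  1  0  1  0  1  0  1  0  1  0  1  0  1  0  1  0  1  0  1
G_A(21) = 1.
Pile B, S = {1, 3, 5, 8}:
n :  0  1  2  3  4  5  6  7  8  9 10 11 12 13 14 15 16 17 18 19 20 21 22 23 24 25 26
G :  0  1  0  1  0  1  0  1  2  3  2  3  2  0  1  0  1  0  1  0  1  2  3  2  3  2  0
G_B(26) = 0.
Combined Grundy value = 1 ⊕ 0 = 1.

1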